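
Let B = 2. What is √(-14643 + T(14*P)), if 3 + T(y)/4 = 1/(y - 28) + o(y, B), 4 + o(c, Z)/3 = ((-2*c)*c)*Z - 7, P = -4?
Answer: 16*I*√284781/21 ≈ 406.59*I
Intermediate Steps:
o(c, Z) = -33 - 6*Z*c² (o(c, Z) = -12 + 3*(((-2*c)*c)*Z - 7) = -12 + 3*((-2*c²)*Z - 7) = -12 + 3*(-2*Z*c² - 7) = -12 + 3*(-7 - 2*Z*c²) = -12 + (-21 - 6*Z*c²) = -33 - 6*Z*c²)
T(y) = -144 - 48*y² + 4/(-28 + y) (T(y) = -12 + 4*(1/(y - 28) + (-33 - 6*2*y²)) = -12 + 4*(1/(-28 + y) + (-33 - 12*y²)) = -12 + 4*(-33 + 1/(-28 + y) - 12*y²) = -12 + (-132 - 48*y² + 4/(-28 + y)) = -144 - 48*y² + 4/(-28 + y))
√(-14643 + T(14*P)) = √(-14643 + 4*(1009 - 504*(-4) - 12*(14*(-4))³ + 336*(14*(-4))²)/(-28 + 14*(-4))) = √(-14643 + 4*(1009 - 36*(-56) - 12*(-56)³ + 336*(-56)²)/(-28 - 56)) = √(-14643 + 4*(1009 + 2016 - 12*(-175616) + 336*3136)/(-84)) = √(-14643 + 4*(-1/84)*(1009 + 2016 + 2107392 + 1053696)) = √(-14643 + 4*(-1/84)*3164113) = √(-14643 - 3164113/21) = √(-3471616/21) = 16*I*√284781/21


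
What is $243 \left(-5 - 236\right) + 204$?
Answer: $-58359$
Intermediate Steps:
$243 \left(-5 - 236\right) + 204 = 243 \left(-241\right) + 204 = -58563 + 204 = -58359$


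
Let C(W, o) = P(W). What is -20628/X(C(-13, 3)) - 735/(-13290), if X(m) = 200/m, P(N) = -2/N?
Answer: -4553177/287950 ≈ -15.812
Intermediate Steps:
C(W, o) = -2/W
-20628/X(C(-13, 3)) - 735/(-13290) = -20628/(200/((-2/(-13)))) - 735/(-13290) = -20628/(200/((-2*(-1/13)))) - 735*(-1/13290) = -20628/(200/(2/13)) + 49/886 = -20628/(200*(13/2)) + 49/886 = -20628/1300 + 49/886 = -20628*1/1300 + 49/886 = -5157/325 + 49/886 = -4553177/287950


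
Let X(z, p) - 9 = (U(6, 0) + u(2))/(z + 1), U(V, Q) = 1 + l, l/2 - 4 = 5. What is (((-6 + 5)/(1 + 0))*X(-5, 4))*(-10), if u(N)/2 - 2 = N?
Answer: 45/2 ≈ 22.500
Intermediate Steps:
l = 18 (l = 8 + 2*5 = 8 + 10 = 18)
u(N) = 4 + 2*N
U(V, Q) = 19 (U(V, Q) = 1 + 18 = 19)
X(z, p) = 9 + 27/(1 + z) (X(z, p) = 9 + (19 + (4 + 2*2))/(z + 1) = 9 + (19 + (4 + 4))/(1 + z) = 9 + (19 + 8)/(1 + z) = 9 + 27/(1 + z))
(((-6 + 5)/(1 + 0))*X(-5, 4))*(-10) = (((-6 + 5)/(1 + 0))*(9*(4 - 5)/(1 - 5)))*(-10) = ((-1/1)*(9*(-1)/(-4)))*(-10) = ((-1*1)*(9*(-¼)*(-1)))*(-10) = -1*9/4*(-10) = -9/4*(-10) = 45/2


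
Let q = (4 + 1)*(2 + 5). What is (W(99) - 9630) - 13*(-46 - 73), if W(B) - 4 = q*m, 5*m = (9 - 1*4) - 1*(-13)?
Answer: -7953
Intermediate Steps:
q = 35 (q = 5*7 = 35)
m = 18/5 (m = ((9 - 1*4) - 1*(-13))/5 = ((9 - 4) + 13)/5 = (5 + 13)/5 = (1/5)*18 = 18/5 ≈ 3.6000)
W(B) = 130 (W(B) = 4 + 35*(18/5) = 4 + 126 = 130)
(W(99) - 9630) - 13*(-46 - 73) = (130 - 9630) - 13*(-46 - 73) = -9500 - 13*(-119) = -9500 + 1547 = -7953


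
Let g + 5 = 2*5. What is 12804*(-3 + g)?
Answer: 25608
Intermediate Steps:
g = 5 (g = -5 + 2*5 = -5 + 10 = 5)
12804*(-3 + g) = 12804*(-3 + 5) = 12804*2 = 25608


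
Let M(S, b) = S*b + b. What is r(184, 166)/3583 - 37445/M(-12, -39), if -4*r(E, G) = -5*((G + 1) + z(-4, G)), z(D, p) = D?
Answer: -536312105/6148428 ≈ -87.228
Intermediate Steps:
M(S, b) = b + S*b
r(E, G) = -15/4 + 5*G/4 (r(E, G) = -(-5)*((G + 1) - 4)/4 = -(-5)*((1 + G) - 4)/4 = -(-5)*(-3 + G)/4 = -(15 - 5*G)/4 = -15/4 + 5*G/4)
r(184, 166)/3583 - 37445/M(-12, -39) = (-15/4 + (5/4)*166)/3583 - 37445*(-1/(39*(1 - 12))) = (-15/4 + 415/2)*(1/3583) - 37445/((-39*(-11))) = (815/4)*(1/3583) - 37445/429 = 815/14332 - 37445*1/429 = 815/14332 - 37445/429 = -536312105/6148428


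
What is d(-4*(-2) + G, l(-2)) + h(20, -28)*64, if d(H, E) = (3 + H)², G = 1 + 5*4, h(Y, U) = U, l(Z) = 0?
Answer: -768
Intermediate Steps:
G = 21 (G = 1 + 20 = 21)
d(-4*(-2) + G, l(-2)) + h(20, -28)*64 = (3 + (-4*(-2) + 21))² - 28*64 = (3 + (8 + 21))² - 1792 = (3 + 29)² - 1792 = 32² - 1792 = 1024 - 1792 = -768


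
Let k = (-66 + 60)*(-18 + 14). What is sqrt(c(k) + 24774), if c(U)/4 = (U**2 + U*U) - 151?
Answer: sqrt(28778) ≈ 169.64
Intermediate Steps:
k = 24 (k = -6*(-4) = 24)
c(U) = -604 + 8*U**2 (c(U) = 4*((U**2 + U*U) - 151) = 4*((U**2 + U**2) - 151) = 4*(2*U**2 - 151) = 4*(-151 + 2*U**2) = -604 + 8*U**2)
sqrt(c(k) + 24774) = sqrt((-604 + 8*24**2) + 24774) = sqrt((-604 + 8*576) + 24774) = sqrt((-604 + 4608) + 24774) = sqrt(4004 + 24774) = sqrt(28778)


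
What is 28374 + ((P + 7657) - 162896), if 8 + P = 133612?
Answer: 6739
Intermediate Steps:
P = 133604 (P = -8 + 133612 = 133604)
28374 + ((P + 7657) - 162896) = 28374 + ((133604 + 7657) - 162896) = 28374 + (141261 - 162896) = 28374 - 21635 = 6739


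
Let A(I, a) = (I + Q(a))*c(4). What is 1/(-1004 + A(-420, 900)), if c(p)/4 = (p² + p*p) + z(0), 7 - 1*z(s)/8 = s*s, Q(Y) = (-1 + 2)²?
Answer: -1/148492 ≈ -6.7344e-6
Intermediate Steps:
Q(Y) = 1 (Q(Y) = 1² = 1)
z(s) = 56 - 8*s² (z(s) = 56 - 8*s*s = 56 - 8*s²)
c(p) = 224 + 8*p² (c(p) = 4*((p² + p*p) + (56 - 8*0²)) = 4*((p² + p²) + (56 - 8*0)) = 4*(2*p² + (56 + 0)) = 4*(2*p² + 56) = 4*(56 + 2*p²) = 224 + 8*p²)
A(I, a) = 352 + 352*I (A(I, a) = (I + 1)*(224 + 8*4²) = (1 + I)*(224 + 8*16) = (1 + I)*(224 + 128) = (1 + I)*352 = 352 + 352*I)
1/(-1004 + A(-420, 900)) = 1/(-1004 + (352 + 352*(-420))) = 1/(-1004 + (352 - 147840)) = 1/(-1004 - 147488) = 1/(-148492) = -1/148492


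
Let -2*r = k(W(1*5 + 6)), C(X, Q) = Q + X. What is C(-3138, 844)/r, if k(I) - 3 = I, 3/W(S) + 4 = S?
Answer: 8029/6 ≈ 1338.2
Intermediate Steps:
W(S) = 3/(-4 + S)
k(I) = 3 + I
r = -12/7 (r = -(3 + 3/(-4 + (1*5 + 6)))/2 = -(3 + 3/(-4 + (5 + 6)))/2 = -(3 + 3/(-4 + 11))/2 = -(3 + 3/7)/2 = -1/2*24/7 = -12/7 ≈ -1.7143)
C(-3138, 844)/r = (844 - 3138)/(-12/7) = -2294*(-7/12) = 8029/6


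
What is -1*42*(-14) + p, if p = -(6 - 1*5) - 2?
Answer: 585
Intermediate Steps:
p = -3 (p = -(6 - 5) - 2 = -1*1 - 2 = -1 - 2 = -3)
-1*42*(-14) + p = -1*42*(-14) - 3 = -42*(-14) - 3 = 588 - 3 = 585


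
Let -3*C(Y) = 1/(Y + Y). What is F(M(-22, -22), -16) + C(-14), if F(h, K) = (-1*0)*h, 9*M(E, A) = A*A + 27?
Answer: 1/84 ≈ 0.011905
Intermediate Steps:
M(E, A) = 3 + A**2/9 (M(E, A) = (A*A + 27)/9 = (A**2 + 27)/9 = (27 + A**2)/9 = 3 + A**2/9)
F(h, K) = 0 (F(h, K) = 0*h = 0)
C(Y) = -1/(6*Y) (C(Y) = -1/(3*(Y + Y)) = -1/(2*Y)/3 = -1/(6*Y))
F(M(-22, -22), -16) + C(-14) = 0 - 1/6/(-14) = 0 - 1/6*(-1/14) = 0 + 1/84 = 1/84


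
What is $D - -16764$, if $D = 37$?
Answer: $16801$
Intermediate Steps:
$D - -16764 = 37 - -16764 = 37 + 16764 = 16801$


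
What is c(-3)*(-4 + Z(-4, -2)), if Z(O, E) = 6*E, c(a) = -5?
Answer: 80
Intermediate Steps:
c(-3)*(-4 + Z(-4, -2)) = -5*(-4 + 6*(-2)) = -5*(-4 - 12) = -5*(-16) = 80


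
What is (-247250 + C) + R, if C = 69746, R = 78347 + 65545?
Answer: -33612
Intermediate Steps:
R = 143892
(-247250 + C) + R = (-247250 + 69746) + 143892 = -177504 + 143892 = -33612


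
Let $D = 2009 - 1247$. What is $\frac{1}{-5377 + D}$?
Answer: $- \frac{1}{4615} \approx -0.00021668$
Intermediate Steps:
$D = 762$ ($D = 2009 - 1247 = 762$)
$\frac{1}{-5377 + D} = \frac{1}{-5377 + 762} = \frac{1}{-4615} = - \frac{1}{4615}$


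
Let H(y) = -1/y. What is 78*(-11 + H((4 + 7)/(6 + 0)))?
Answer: -9906/11 ≈ -900.54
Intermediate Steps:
78*(-11 + H((4 + 7)/(6 + 0))) = 78*(-11 - 1/((4 + 7)/(6 + 0))) = 78*(-11 - 1/(11/6)) = 78*(-11 - 1/(11*(1/6))) = 78*(-11 - 1/11/6) = 78*(-11 - 1*6/11) = 78*(-11 - 6/11) = 78*(-127/11) = -9906/11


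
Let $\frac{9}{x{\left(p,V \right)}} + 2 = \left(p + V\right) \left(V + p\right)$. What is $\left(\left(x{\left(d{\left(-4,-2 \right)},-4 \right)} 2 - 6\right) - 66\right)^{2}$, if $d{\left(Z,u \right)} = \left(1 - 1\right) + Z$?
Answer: $\frac{4941729}{961} \approx 5142.3$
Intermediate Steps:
$d{\left(Z,u \right)} = Z$ ($d{\left(Z,u \right)} = 0 + Z = Z$)
$x{\left(p,V \right)} = \frac{9}{-2 + \left(V + p\right)^{2}}$ ($x{\left(p,V \right)} = \frac{9}{-2 + \left(p + V\right) \left(V + p\right)} = \frac{9}{-2 + \left(V + p\right) \left(V + p\right)} = \frac{9}{-2 + \left(V + p\right)^{2}}$)
$\left(\left(x{\left(d{\left(-4,-2 \right)},-4 \right)} 2 - 6\right) - 66\right)^{2} = \left(\left(\frac{9}{-2 + \left(-4 - 4\right)^{2}} \cdot 2 - 6\right) - 66\right)^{2} = \left(\left(\frac{9}{-2 + \left(-8\right)^{2}} \cdot 2 - 6\right) - 66\right)^{2} = \left(\left(\frac{9}{-2 + 64} \cdot 2 - 6\right) - 66\right)^{2} = \left(\left(\frac{9}{62} \cdot 2 - 6\right) - 66\right)^{2} = \left(\left(\frac{9}{31} - 6\right) - 66\right)^{2} = \left(- \frac{177}{31} - 66\right)^{2} = \left(- \frac{2223}{31}\right)^{2} = \frac{4941729}{961}$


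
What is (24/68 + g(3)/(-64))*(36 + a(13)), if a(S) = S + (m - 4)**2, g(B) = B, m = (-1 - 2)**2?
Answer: 12321/544 ≈ 22.649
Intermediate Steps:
m = 9 (m = (-3)**2 = 9)
a(S) = 25 + S (a(S) = S + (9 - 4)**2 = S + 5**2 = S + 25 = 25 + S)
(24/68 + g(3)/(-64))*(36 + a(13)) = (24/68 + 3/(-64))*(36 + (25 + 13)) = (24*(1/68) + 3*(-1/64))*(36 + 38) = (6/17 - 3/64)*74 = (333/1088)*74 = 12321/544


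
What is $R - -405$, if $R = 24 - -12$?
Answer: $441$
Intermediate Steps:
$R = 36$ ($R = 24 + 12 = 36$)
$R - -405 = 36 - -405 = 36 + 405 = 441$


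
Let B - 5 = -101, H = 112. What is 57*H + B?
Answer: 6288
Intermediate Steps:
B = -96 (B = 5 - 101 = -96)
57*H + B = 57*112 - 96 = 6384 - 96 = 6288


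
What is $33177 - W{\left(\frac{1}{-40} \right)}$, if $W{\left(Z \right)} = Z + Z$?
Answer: $\frac{663541}{20} \approx 33177.0$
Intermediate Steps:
$W{\left(Z \right)} = 2 Z$
$33177 - W{\left(\frac{1}{-40} \right)} = 33177 - \frac{2}{-40} = 33177 - 2 \left(- \frac{1}{40}\right) = 33177 - - \frac{1}{20} = 33177 + \frac{1}{20} = \frac{663541}{20}$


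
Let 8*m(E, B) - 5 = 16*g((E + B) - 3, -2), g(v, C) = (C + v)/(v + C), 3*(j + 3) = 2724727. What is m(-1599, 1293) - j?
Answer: -21797681/24 ≈ -9.0824e+5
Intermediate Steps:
j = 2724718/3 (j = -3 + (1/3)*2724727 = -3 + 2724727/3 = 2724718/3 ≈ 9.0824e+5)
g(v, C) = 1 (g(v, C) = (C + v)/(C + v) = 1)
m(E, B) = 21/8 (m(E, B) = 5/8 + (16*1)/8 = 5/8 + (1/8)*16 = 5/8 + 2 = 21/8)
m(-1599, 1293) - j = 21/8 - 1*2724718/3 = 21/8 - 2724718/3 = -21797681/24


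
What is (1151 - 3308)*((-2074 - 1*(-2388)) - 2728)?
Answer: 5206998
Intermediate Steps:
(1151 - 3308)*((-2074 - 1*(-2388)) - 2728) = -2157*((-2074 + 2388) - 2728) = -2157*(314 - 2728) = -2157*(-2414) = 5206998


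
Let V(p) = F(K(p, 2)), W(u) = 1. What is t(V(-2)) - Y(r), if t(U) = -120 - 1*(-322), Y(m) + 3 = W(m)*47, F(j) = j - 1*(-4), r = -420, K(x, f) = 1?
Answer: 158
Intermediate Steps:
F(j) = 4 + j (F(j) = j + 4 = 4 + j)
V(p) = 5 (V(p) = 4 + 1 = 5)
Y(m) = 44 (Y(m) = -3 + 1*47 = -3 + 47 = 44)
t(U) = 202 (t(U) = -120 + 322 = 202)
t(V(-2)) - Y(r) = 202 - 1*44 = 202 - 44 = 158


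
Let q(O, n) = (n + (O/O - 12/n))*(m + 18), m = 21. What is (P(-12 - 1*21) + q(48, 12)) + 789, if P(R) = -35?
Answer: 1222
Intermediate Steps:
q(O, n) = 39 - 468/n + 39*n (q(O, n) = (n + (O/O - 12/n))*(21 + 18) = (n + (1 - 12/n))*39 = (1 + n - 12/n)*39 = 39 - 468/n + 39*n)
(P(-12 - 1*21) + q(48, 12)) + 789 = (-35 + (39 - 468/12 + 39*12)) + 789 = (-35 + (39 - 468*1/12 + 468)) + 789 = (-35 + (39 - 39 + 468)) + 789 = (-35 + 468) + 789 = 433 + 789 = 1222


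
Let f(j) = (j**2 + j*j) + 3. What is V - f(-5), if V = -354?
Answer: -407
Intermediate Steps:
f(j) = 3 + 2*j**2 (f(j) = (j**2 + j**2) + 3 = 2*j**2 + 3 = 3 + 2*j**2)
V - f(-5) = -354 - (3 + 2*(-5)**2) = -354 - (3 + 2*25) = -354 - (3 + 50) = -354 - 1*53 = -354 - 53 = -407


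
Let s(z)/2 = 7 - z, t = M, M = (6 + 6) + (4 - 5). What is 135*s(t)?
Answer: -1080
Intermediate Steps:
M = 11 (M = 12 - 1 = 11)
t = 11
s(z) = 14 - 2*z (s(z) = 2*(7 - z) = 14 - 2*z)
135*s(t) = 135*(14 - 2*11) = 135*(14 - 22) = 135*(-8) = -1080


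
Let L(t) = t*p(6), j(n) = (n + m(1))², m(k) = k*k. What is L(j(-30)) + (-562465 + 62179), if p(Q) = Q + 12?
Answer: -485148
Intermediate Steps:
m(k) = k²
p(Q) = 12 + Q
j(n) = (1 + n)² (j(n) = (n + 1²)² = (n + 1)² = (1 + n)²)
L(t) = 18*t (L(t) = t*(12 + 6) = t*18 = 18*t)
L(j(-30)) + (-562465 + 62179) = 18*(1 - 30)² + (-562465 + 62179) = 18*(-29)² - 500286 = 18*841 - 500286 = 15138 - 500286 = -485148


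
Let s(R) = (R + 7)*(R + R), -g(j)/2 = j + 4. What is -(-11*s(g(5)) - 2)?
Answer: 4358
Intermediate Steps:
g(j) = -8 - 2*j (g(j) = -2*(j + 4) = -2*(4 + j) = -8 - 2*j)
s(R) = 2*R*(7 + R) (s(R) = (7 + R)*(2*R) = 2*R*(7 + R))
-(-11*s(g(5)) - 2) = -(-22*(-8 - 2*5)*(7 + (-8 - 2*5)) - 2) = -(-22*(-8 - 10)*(7 + (-8 - 10)) - 2) = -(-22*(-18)*(7 - 18) - 2) = -(-22*(-18)*(-11) - 2) = -(-11*396 - 2) = -(-4356 - 2) = -1*(-4358) = 4358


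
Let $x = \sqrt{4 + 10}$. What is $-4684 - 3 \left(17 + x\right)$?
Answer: $-4735 - 3 \sqrt{14} \approx -4746.2$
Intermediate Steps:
$x = \sqrt{14} \approx 3.7417$
$-4684 - 3 \left(17 + x\right) = -4684 - 3 \left(17 + \sqrt{14}\right) = -4684 - \left(51 + 3 \sqrt{14}\right) = -4735 - 3 \sqrt{14}$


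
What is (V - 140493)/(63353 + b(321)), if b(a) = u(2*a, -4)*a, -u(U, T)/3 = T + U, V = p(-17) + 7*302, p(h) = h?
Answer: 138396/551041 ≈ 0.25115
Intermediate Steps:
V = 2097 (V = -17 + 7*302 = -17 + 2114 = 2097)
u(U, T) = -3*T - 3*U (u(U, T) = -3*(T + U) = -3*T - 3*U)
b(a) = a*(12 - 6*a) (b(a) = (-3*(-4) - 6*a)*a = (12 - 6*a)*a = a*(12 - 6*a))
(V - 140493)/(63353 + b(321)) = (2097 - 140493)/(63353 + 6*321*(2 - 1*321)) = -138396/(63353 + 6*321*(2 - 321)) = -138396/(63353 + 6*321*(-319)) = -138396/(63353 - 614394) = -138396/(-551041) = -138396*(-1/551041) = 138396/551041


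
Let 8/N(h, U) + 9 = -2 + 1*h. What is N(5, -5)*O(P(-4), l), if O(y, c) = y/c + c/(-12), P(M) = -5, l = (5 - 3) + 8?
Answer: 16/9 ≈ 1.7778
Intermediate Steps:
l = 10 (l = 2 + 8 = 10)
N(h, U) = 8/(-11 + h) (N(h, U) = 8/(-9 + (-2 + 1*h)) = 8/(-9 + (-2 + h)) = 8/(-11 + h))
O(y, c) = -c/12 + y/c (O(y, c) = y/c + c*(-1/12) = y/c - c/12 = -c/12 + y/c)
N(5, -5)*O(P(-4), l) = (8/(-11 + 5))*(-1/12*10 - 5/10) = (8/(-6))*(-⅚ - 5*⅒) = (8*(-⅙))*(-⅚ - ½) = -4/3*(-4/3) = 16/9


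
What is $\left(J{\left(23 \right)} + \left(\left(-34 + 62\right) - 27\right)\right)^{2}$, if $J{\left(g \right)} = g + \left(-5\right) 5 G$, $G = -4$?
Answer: $15376$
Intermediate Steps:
$J{\left(g \right)} = 100 + g$ ($J{\left(g \right)} = g + \left(-5\right) 5 \left(-4\right) = g - -100 = g + 100 = 100 + g$)
$\left(J{\left(23 \right)} + \left(\left(-34 + 62\right) - 27\right)\right)^{2} = \left(\left(100 + 23\right) + \left(\left(-34 + 62\right) - 27\right)\right)^{2} = \left(123 + \left(28 - 27\right)\right)^{2} = \left(123 + 1\right)^{2} = 124^{2} = 15376$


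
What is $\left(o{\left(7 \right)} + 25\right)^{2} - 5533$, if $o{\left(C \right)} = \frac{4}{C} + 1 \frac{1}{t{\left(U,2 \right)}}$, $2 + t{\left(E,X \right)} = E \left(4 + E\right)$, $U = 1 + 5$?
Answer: $- \frac{804106267}{164836} \approx -4878.2$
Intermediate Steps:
$U = 6$
$t{\left(E,X \right)} = -2 + E \left(4 + E\right)$
$o{\left(C \right)} = \frac{1}{58} + \frac{4}{C}$ ($o{\left(C \right)} = \frac{4}{C} + 1 \frac{1}{-2 + 6^{2} + 4 \cdot 6} = \frac{4}{C} + 1 \frac{1}{-2 + 36 + 24} = \frac{4}{C} + 1 \cdot \frac{1}{58} = \frac{4}{C} + \frac{1}{58} = \frac{1}{58} + \frac{4}{C}$)
$\left(o{\left(7 \right)} + 25\right)^{2} - 5533 = \left(\frac{232 + 7}{58 \cdot 7} + 25\right)^{2} - 5533 = \left(\frac{1}{58} \cdot \frac{1}{7} \cdot 239 + 25\right)^{2} - 5533 = \left(\frac{239}{406} + 25\right)^{2} - 5533 = \left(\frac{10389}{406}\right)^{2} - 5533 = \frac{107931321}{164836} - 5533 = - \frac{804106267}{164836}$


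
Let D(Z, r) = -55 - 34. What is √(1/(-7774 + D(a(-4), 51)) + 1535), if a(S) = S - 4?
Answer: 2*√23726020638/7863 ≈ 39.179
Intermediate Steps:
a(S) = -4 + S
D(Z, r) = -89
√(1/(-7774 + D(a(-4), 51)) + 1535) = √(1/(-7774 - 89) + 1535) = √(1/(-7863) + 1535) = √(-1/7863 + 1535) = √(12069704/7863) = 2*√23726020638/7863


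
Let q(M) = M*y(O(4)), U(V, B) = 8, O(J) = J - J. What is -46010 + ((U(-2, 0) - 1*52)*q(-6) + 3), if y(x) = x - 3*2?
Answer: -47591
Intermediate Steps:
O(J) = 0
y(x) = -6 + x (y(x) = x - 6 = -6 + x)
q(M) = -6*M (q(M) = M*(-6 + 0) = M*(-6) = -6*M)
-46010 + ((U(-2, 0) - 1*52)*q(-6) + 3) = -46010 + ((8 - 1*52)*(-6*(-6)) + 3) = -46010 + ((8 - 52)*36 + 3) = -46010 + (-44*36 + 3) = -46010 + (-1584 + 3) = -46010 - 1581 = -47591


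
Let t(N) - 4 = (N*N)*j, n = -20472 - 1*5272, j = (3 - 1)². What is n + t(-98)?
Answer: 12676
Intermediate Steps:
j = 4 (j = 2² = 4)
n = -25744 (n = -20472 - 5272 = -25744)
t(N) = 4 + 4*N² (t(N) = 4 + (N*N)*4 = 4 + N²*4 = 4 + 4*N²)
n + t(-98) = -25744 + (4 + 4*(-98)²) = -25744 + (4 + 4*9604) = -25744 + (4 + 38416) = -25744 + 38420 = 12676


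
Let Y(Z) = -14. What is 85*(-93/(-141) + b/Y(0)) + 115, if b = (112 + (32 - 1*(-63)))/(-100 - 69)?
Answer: 19849605/111202 ≈ 178.50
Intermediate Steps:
b = -207/169 (b = (112 + (32 + 63))/(-169) = (112 + 95)*(-1/169) = 207*(-1/169) = -207/169 ≈ -1.2249)
85*(-93/(-141) + b/Y(0)) + 115 = 85*(-93/(-141) - 207/169/(-14)) + 115 = 85*(-93*(-1/141) - 207/169*(-1/14)) + 115 = 85*(31/47 + 207/2366) + 115 = 85*(83075/111202) + 115 = 7061375/111202 + 115 = 19849605/111202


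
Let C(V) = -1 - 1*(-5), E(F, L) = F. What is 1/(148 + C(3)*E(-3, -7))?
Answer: 1/136 ≈ 0.0073529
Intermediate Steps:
C(V) = 4 (C(V) = -1 + 5 = 4)
1/(148 + C(3)*E(-3, -7)) = 1/(148 + 4*(-3)) = 1/(148 - 12) = 1/136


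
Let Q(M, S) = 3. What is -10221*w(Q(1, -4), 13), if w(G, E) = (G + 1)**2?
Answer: -163536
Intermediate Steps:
w(G, E) = (1 + G)**2
-10221*w(Q(1, -4), 13) = -10221*(1 + 3)**2 = -10221*4**2 = -10221*16 = -163536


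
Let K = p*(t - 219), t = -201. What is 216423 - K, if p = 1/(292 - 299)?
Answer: 216363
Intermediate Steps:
p = -⅐ (p = 1/(-7) = -⅐ ≈ -0.14286)
K = 60 (K = -(-201 - 219)/7 = -⅐*(-420) = 60)
216423 - K = 216423 - 1*60 = 216423 - 60 = 216363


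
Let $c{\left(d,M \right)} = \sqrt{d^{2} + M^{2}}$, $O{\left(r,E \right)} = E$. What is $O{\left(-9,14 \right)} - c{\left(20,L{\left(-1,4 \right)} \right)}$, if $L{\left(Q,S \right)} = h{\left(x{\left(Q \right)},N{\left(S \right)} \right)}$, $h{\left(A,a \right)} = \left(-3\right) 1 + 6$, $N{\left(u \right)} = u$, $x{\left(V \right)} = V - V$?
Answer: $14 - \sqrt{409} \approx -6.2237$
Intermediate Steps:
$x{\left(V \right)} = 0$
$h{\left(A,a \right)} = 3$ ($h{\left(A,a \right)} = -3 + 6 = 3$)
$L{\left(Q,S \right)} = 3$
$c{\left(d,M \right)} = \sqrt{M^{2} + d^{2}}$
$O{\left(-9,14 \right)} - c{\left(20,L{\left(-1,4 \right)} \right)} = 14 - \sqrt{3^{2} + 20^{2}} = 14 - \sqrt{9 + 400} = 14 - \sqrt{409}$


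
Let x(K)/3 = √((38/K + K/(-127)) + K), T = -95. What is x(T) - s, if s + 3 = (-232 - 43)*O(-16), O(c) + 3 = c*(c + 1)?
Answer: 65178 + 6*I*√9541510/635 ≈ 65178.0 + 29.187*I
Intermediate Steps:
O(c) = -3 + c*(1 + c) (O(c) = -3 + c*(c + 1) = -3 + c*(1 + c))
x(K) = 3*√(38/K + 126*K/127) (x(K) = 3*√((38/K + K/(-127)) + K) = 3*√((38/K + K*(-1/127)) + K) = 3*√((38/K - K/127) + K) = 3*√(38/K + 126*K/127))
s = -65178 (s = -3 + (-232 - 43)*(-3 - 16 + (-16)²) = -3 - 275*(-3 - 16 + 256) = -3 - 275*237 = -3 - 65175 = -65178)
x(T) - s = 3*√(16002*(-95) + 612902/(-95))/127 - 1*(-65178) = 3*√(-1520190 + 612902*(-1/95))/127 + 65178 = 3*√(-1520190 - 32258/5)/127 + 65178 = 3*√(-7633208/5)/127 + 65178 = 3*(2*I*√9541510/5)/127 + 65178 = 6*I*√9541510/635 + 65178 = 65178 + 6*I*√9541510/635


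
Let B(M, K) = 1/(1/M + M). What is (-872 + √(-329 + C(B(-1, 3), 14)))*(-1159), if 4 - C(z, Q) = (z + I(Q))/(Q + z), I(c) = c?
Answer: 1010648 - 1159*I*√326 ≈ 1.0106e+6 - 20926.0*I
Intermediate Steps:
B(M, K) = 1/(M + 1/M)
C(z, Q) = 3 (C(z, Q) = 4 - (z + Q)/(Q + z) = 4 - (Q + z)/(Q + z) = 4 - 1*1 = 4 - 1 = 3)
(-872 + √(-329 + C(B(-1, 3), 14)))*(-1159) = (-872 + √(-329 + 3))*(-1159) = (-872 + √(-326))*(-1159) = (-872 + I*√326)*(-1159) = 1010648 - 1159*I*√326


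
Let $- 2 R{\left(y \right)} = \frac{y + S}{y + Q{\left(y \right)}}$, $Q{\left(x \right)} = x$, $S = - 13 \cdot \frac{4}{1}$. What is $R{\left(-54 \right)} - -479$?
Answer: $\frac{51679}{108} \approx 478.51$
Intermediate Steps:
$S = -52$ ($S = - 13 \cdot 4 \cdot 1 = \left(-13\right) 4 = -52$)
$R{\left(y \right)} = - \frac{-52 + y}{4 y}$ ($R{\left(y \right)} = - \frac{\left(y - 52\right) \frac{1}{y + y}}{2} = - \frac{\left(-52 + y\right) \frac{1}{2 y}}{2} = - \frac{\frac{1}{2} \frac{1}{y} \left(-52 + y\right)}{2} = - \frac{-52 + y}{4 y}$)
$R{\left(-54 \right)} - -479 = \frac{52 - -54}{4 \left(-54\right)} - -479 = \frac{1}{4} \left(- \frac{1}{54}\right) \left(52 + 54\right) + 479 = \frac{1}{4} \left(- \frac{1}{54}\right) 106 + 479 = - \frac{53}{108} + 479 = \frac{51679}{108}$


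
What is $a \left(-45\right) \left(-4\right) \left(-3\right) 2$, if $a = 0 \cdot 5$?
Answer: $0$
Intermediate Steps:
$a = 0$
$a \left(-45\right) \left(-4\right) \left(-3\right) 2 = 0 \left(-45\right) \left(-4\right) \left(-3\right) 2 = 0 \cdot 12 \cdot 2 = 0 \cdot 24 = 0$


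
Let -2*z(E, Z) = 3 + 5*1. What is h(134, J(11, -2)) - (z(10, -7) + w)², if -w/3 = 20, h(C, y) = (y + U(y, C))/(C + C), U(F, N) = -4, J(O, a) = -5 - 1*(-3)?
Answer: -548867/134 ≈ -4096.0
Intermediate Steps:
J(O, a) = -2 (J(O, a) = -5 + 3 = -2)
z(E, Z) = -4 (z(E, Z) = -(3 + 5*1)/2 = -(3 + 5)/2 = -½*8 = -4)
h(C, y) = (-4 + y)/(2*C) (h(C, y) = (y - 4)/(C + C) = (-4 + y)/((2*C)) = (-4 + y)*(1/(2*C)) = (-4 + y)/(2*C))
w = -60 (w = -3*20 = -60)
h(134, J(11, -2)) - (z(10, -7) + w)² = (½)*(-4 - 2)/134 - (-4 - 60)² = (½)*(1/134)*(-6) - 1*(-64)² = -3/134 - 1*4096 = -3/134 - 4096 = -548867/134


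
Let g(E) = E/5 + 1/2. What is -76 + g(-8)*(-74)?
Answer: 27/5 ≈ 5.4000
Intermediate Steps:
g(E) = ½ + E/5 (g(E) = E*(⅕) + 1*(½) = E/5 + ½ = ½ + E/5)
-76 + g(-8)*(-74) = -76 + (½ + (⅕)*(-8))*(-74) = -76 + (½ - 8/5)*(-74) = -76 - 11/10*(-74) = -76 + 407/5 = 27/5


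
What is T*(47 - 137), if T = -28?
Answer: 2520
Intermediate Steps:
T*(47 - 137) = -28*(47 - 137) = -28*(-90) = 2520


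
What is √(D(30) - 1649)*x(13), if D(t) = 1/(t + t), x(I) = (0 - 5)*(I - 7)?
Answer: -I*√1484085 ≈ -1218.2*I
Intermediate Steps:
x(I) = 35 - 5*I (x(I) = -5*(-7 + I) = 35 - 5*I)
D(t) = 1/(2*t)
√(D(30) - 1649)*x(13) = √((½)/30 - 1649)*(35 - 5*13) = √((½)*(1/30) - 1649)*(35 - 65) = √(1/60 - 1649)*(-30) = √(-98939/60)*(-30) = (I*√1484085/30)*(-30) = -I*√1484085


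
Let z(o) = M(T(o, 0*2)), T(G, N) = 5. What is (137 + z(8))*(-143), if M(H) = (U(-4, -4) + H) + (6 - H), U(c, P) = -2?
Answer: -20163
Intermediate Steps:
M(H) = 4 (M(H) = (-2 + H) + (6 - H) = 4)
z(o) = 4
(137 + z(8))*(-143) = (137 + 4)*(-143) = 141*(-143) = -20163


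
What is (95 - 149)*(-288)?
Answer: 15552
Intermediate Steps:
(95 - 149)*(-288) = -54*(-288) = 15552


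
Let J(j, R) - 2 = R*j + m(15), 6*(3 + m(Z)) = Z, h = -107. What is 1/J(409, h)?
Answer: -2/87523 ≈ -2.2851e-5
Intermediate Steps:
m(Z) = -3 + Z/6
J(j, R) = 3/2 + R*j (J(j, R) = 2 + (R*j + (-3 + (⅙)*15)) = 2 + (R*j + (-3 + 5/2)) = 2 + (R*j - ½) = 2 + (-½ + R*j) = 3/2 + R*j)
1/J(409, h) = 1/(3/2 - 107*409) = 1/(3/2 - 43763) = 1/(-87523/2) = -2/87523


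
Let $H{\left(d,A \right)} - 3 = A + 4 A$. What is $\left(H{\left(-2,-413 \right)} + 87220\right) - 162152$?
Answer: $-76994$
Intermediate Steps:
$H{\left(d,A \right)} = 3 + 5 A$ ($H{\left(d,A \right)} = 3 + \left(A + 4 A\right) = 3 + 5 A$)
$\left(H{\left(-2,-413 \right)} + 87220\right) - 162152 = \left(\left(3 + 5 \left(-413\right)\right) + 87220\right) - 162152 = \left(\left(3 - 2065\right) + 87220\right) - 162152 = \left(-2062 + 87220\right) - 162152 = 85158 - 162152 = -76994$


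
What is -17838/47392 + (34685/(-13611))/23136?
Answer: -175590720499/466372966176 ≈ -0.37650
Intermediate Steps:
-17838/47392 + (34685/(-13611))/23136 = -17838*1/47392 + (34685*(-1/13611))*(1/23136) = -8919/23696 - 34685/13611*1/23136 = -8919/23696 - 34685/314904096 = -175590720499/466372966176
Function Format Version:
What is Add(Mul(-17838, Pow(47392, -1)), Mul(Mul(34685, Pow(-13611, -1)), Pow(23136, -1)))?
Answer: Rational(-175590720499, 466372966176) ≈ -0.37650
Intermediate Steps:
Add(Mul(-17838, Pow(47392, -1)), Mul(Mul(34685, Pow(-13611, -1)), Pow(23136, -1))) = Add(Mul(-17838, Rational(1, 47392)), Mul(Mul(34685, Rational(-1, 13611)), Rational(1, 23136))) = Add(Rational(-8919, 23696), Mul(Rational(-34685, 13611), Rational(1, 23136))) = Add(Rational(-8919, 23696), Rational(-34685, 314904096)) = Rational(-175590720499, 466372966176)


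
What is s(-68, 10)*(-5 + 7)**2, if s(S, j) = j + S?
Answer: -232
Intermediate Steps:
s(S, j) = S + j
s(-68, 10)*(-5 + 7)**2 = (-68 + 10)*(-5 + 7)**2 = -58*2**2 = -58*4 = -232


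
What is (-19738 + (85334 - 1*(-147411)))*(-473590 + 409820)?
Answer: -13583456390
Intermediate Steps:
(-19738 + (85334 - 1*(-147411)))*(-473590 + 409820) = (-19738 + (85334 + 147411))*(-63770) = (-19738 + 232745)*(-63770) = 213007*(-63770) = -13583456390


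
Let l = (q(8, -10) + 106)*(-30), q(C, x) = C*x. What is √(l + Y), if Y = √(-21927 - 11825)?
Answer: √(-780 + 2*I*√8438) ≈ 3.2668 + 28.119*I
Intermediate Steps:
Y = 2*I*√8438 (Y = √(-33752) = 2*I*√8438 ≈ 183.72*I)
l = -780 (l = (8*(-10) + 106)*(-30) = (-80 + 106)*(-30) = 26*(-30) = -780)
√(l + Y) = √(-780 + 2*I*√8438)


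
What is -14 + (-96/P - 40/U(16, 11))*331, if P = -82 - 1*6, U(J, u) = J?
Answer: -10569/22 ≈ -480.41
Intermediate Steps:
P = -88 (P = -82 - 6 = -88)
-14 + (-96/P - 40/U(16, 11))*331 = -14 + (-96/(-88) - 40/16)*331 = -14 + (-96*(-1/88) - 40*1/16)*331 = -14 + (12/11 - 5/2)*331 = -14 - 31/22*331 = -14 - 10261/22 = -10569/22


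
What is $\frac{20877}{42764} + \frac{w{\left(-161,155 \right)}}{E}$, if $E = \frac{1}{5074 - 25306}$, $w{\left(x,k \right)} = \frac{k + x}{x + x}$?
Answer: $- \frac{2592242547}{6885004} \approx -376.51$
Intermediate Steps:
$w{\left(x,k \right)} = \frac{k + x}{2 x}$
$E = - \frac{1}{20232}$ ($E = \frac{1}{-20232} = - \frac{1}{20232} \approx -4.9427 \cdot 10^{-5}$)
$\frac{20877}{42764} + \frac{w{\left(-161,155 \right)}}{E} = \frac{20877}{42764} + \frac{\frac{1}{2} \frac{1}{-161} \left(155 - 161\right)}{- \frac{1}{20232}} = 20877 \cdot \frac{1}{42764} + \frac{1}{2} \left(- \frac{1}{161}\right) \left(-6\right) \left(-20232\right) = \frac{20877}{42764} + \frac{3}{161} \left(-20232\right) = \frac{20877}{42764} - \frac{60696}{161} = - \frac{2592242547}{6885004}$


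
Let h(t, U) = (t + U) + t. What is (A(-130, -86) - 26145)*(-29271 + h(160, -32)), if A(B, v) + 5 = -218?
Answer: 764223744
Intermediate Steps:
A(B, v) = -223 (A(B, v) = -5 - 218 = -223)
h(t, U) = U + 2*t (h(t, U) = (U + t) + t = U + 2*t)
(A(-130, -86) - 26145)*(-29271 + h(160, -32)) = (-223 - 26145)*(-29271 + (-32 + 2*160)) = -26368*(-29271 + (-32 + 320)) = -26368*(-29271 + 288) = -26368*(-28983) = 764223744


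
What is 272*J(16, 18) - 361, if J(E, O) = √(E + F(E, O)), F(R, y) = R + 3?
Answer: -361 + 272*√35 ≈ 1248.2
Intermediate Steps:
F(R, y) = 3 + R
J(E, O) = √(3 + 2*E) (J(E, O) = √(E + (3 + E)) = √(3 + 2*E))
272*J(16, 18) - 361 = 272*√(3 + 2*16) - 361 = 272*√(3 + 32) - 361 = 272*√35 - 361 = -361 + 272*√35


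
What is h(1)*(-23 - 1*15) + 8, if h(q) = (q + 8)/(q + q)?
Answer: -163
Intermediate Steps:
h(q) = (8 + q)/(2*q) (h(q) = (8 + q)/((2*q)) = (8 + q)*(1/(2*q)) = (8 + q)/(2*q))
h(1)*(-23 - 1*15) + 8 = ((1/2)*(8 + 1)/1)*(-23 - 1*15) + 8 = ((1/2)*1*9)*(-23 - 15) + 8 = (9/2)*(-38) + 8 = -171 + 8 = -163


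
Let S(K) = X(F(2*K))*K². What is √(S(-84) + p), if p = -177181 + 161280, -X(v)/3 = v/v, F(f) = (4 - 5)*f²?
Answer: I*√37069 ≈ 192.53*I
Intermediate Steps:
F(f) = -f²
X(v) = -3 (X(v) = -3*v/v = -3*1 = -3)
S(K) = -3*K²
p = -15901
√(S(-84) + p) = √(-3*(-84)² - 15901) = √(-3*7056 - 15901) = √(-21168 - 15901) = √(-37069) = I*√37069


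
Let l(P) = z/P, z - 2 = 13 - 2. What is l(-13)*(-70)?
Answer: 70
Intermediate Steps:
z = 13 (z = 2 + (13 - 2) = 2 + 11 = 13)
l(P) = 13/P
l(-13)*(-70) = (13/(-13))*(-70) = (13*(-1/13))*(-70) = -1*(-70) = 70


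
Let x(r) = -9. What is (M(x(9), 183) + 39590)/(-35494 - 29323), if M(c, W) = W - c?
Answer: -39782/64817 ≈ -0.61376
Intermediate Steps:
(M(x(9), 183) + 39590)/(-35494 - 29323) = ((183 - 1*(-9)) + 39590)/(-35494 - 29323) = ((183 + 9) + 39590)/(-64817) = (192 + 39590)*(-1/64817) = 39782*(-1/64817) = -39782/64817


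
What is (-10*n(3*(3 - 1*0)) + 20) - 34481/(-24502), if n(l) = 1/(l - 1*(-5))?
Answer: 3549137/171514 ≈ 20.693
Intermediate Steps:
n(l) = 1/(5 + l) (n(l) = 1/(l + 5) = 1/(5 + l))
(-10*n(3*(3 - 1*0)) + 20) - 34481/(-24502) = (-10/(5 + 3*(3 - 1*0)) + 20) - 34481/(-24502) = (-10/(5 + 3*(3 + 0)) + 20) - 34481*(-1/24502) = (-10/(5 + 3*3) + 20) + 34481/24502 = (-10/(5 + 9) + 20) + 34481/24502 = (-10/14 + 20) + 34481/24502 = (-10*1/14 + 20) + 34481/24502 = (-5/7 + 20) + 34481/24502 = 135/7 + 34481/24502 = 3549137/171514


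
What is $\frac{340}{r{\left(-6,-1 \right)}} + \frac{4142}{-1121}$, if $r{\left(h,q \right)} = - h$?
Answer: $\frac{9376}{177} \approx 52.972$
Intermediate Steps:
$\frac{340}{r{\left(-6,-1 \right)}} + \frac{4142}{-1121} = \frac{340}{\left(-1\right) \left(-6\right)} + \frac{4142}{-1121} = \frac{340}{6} + 4142 \left(- \frac{1}{1121}\right) = 340 \cdot \frac{1}{6} - \frac{218}{59} = \frac{170}{3} - \frac{218}{59} = \frac{9376}{177}$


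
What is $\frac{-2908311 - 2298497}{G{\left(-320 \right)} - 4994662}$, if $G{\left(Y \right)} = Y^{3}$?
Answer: $\frac{2603404}{18881331} \approx 0.13788$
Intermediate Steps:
$\frac{-2908311 - 2298497}{G{\left(-320 \right)} - 4994662} = \frac{-2908311 - 2298497}{\left(-320\right)^{3} - 4994662} = - \frac{5206808}{-32768000 - 4994662} = - \frac{5206808}{-37762662} = \left(-5206808\right) \left(- \frac{1}{37762662}\right) = \frac{2603404}{18881331}$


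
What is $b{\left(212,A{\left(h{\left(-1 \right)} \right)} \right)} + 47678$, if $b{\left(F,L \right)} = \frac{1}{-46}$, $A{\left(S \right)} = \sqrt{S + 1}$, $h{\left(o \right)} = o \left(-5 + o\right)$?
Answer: $\frac{2193187}{46} \approx 47678.0$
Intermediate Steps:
$A{\left(S \right)} = \sqrt{1 + S}$
$b{\left(F,L \right)} = - \frac{1}{46}$
$b{\left(212,A{\left(h{\left(-1 \right)} \right)} \right)} + 47678 = - \frac{1}{46} + 47678 = \frac{2193187}{46}$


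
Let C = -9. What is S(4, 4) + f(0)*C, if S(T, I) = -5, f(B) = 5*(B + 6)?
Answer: -275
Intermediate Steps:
f(B) = 30 + 5*B (f(B) = 5*(6 + B) = 30 + 5*B)
S(4, 4) + f(0)*C = -5 + (30 + 5*0)*(-9) = -5 + (30 + 0)*(-9) = -5 + 30*(-9) = -5 - 270 = -275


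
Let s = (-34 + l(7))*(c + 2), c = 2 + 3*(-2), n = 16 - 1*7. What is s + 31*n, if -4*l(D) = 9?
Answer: 703/2 ≈ 351.50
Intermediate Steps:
n = 9 (n = 16 - 7 = 9)
c = -4 (c = 2 - 6 = -4)
l(D) = -9/4 (l(D) = -¼*9 = -9/4)
s = 145/2 (s = (-34 - 9/4)*(-4 + 2) = -145/4*(-2) = 145/2 ≈ 72.500)
s + 31*n = 145/2 + 31*9 = 145/2 + 279 = 703/2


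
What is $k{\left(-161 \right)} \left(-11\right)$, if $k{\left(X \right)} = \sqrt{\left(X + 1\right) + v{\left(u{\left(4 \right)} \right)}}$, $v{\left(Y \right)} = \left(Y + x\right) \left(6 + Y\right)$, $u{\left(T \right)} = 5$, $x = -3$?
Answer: $- 11 i \sqrt{138} \approx - 129.22 i$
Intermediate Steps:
$v{\left(Y \right)} = \left(-3 + Y\right) \left(6 + Y\right)$ ($v{\left(Y \right)} = \left(Y - 3\right) \left(6 + Y\right) = \left(-3 + Y\right) \left(6 + Y\right)$)
$k{\left(X \right)} = \sqrt{23 + X}$ ($k{\left(X \right)} = \sqrt{\left(X + 1\right) + \left(-18 + 5^{2} + 3 \cdot 5\right)} = \sqrt{\left(1 + X\right) + \left(-18 + 25 + 15\right)} = \sqrt{\left(1 + X\right) + 22} = \sqrt{23 + X}$)
$k{\left(-161 \right)} \left(-11\right) = \sqrt{23 - 161} \left(-11\right) = \sqrt{-138} \left(-11\right) = i \sqrt{138} \left(-11\right) = - 11 i \sqrt{138}$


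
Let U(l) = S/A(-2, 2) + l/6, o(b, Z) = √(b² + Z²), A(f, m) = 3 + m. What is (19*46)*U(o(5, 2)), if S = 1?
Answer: 874/5 + 437*√29/3 ≈ 959.24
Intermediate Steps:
o(b, Z) = √(Z² + b²)
U(l) = ⅕ + l/6 (U(l) = 1/(3 + 2) + l/6 = 1/5 + l*(⅙) = 1*(⅕) + l/6 = ⅕ + l/6)
(19*46)*U(o(5, 2)) = (19*46)*(⅕ + √(2² + 5²)/6) = 874*(⅕ + √(4 + 25)/6) = 874*(⅕ + √29/6) = 874/5 + 437*√29/3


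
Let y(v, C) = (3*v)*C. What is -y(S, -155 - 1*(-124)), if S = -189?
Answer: -17577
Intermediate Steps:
y(v, C) = 3*C*v
-y(S, -155 - 1*(-124)) = -3*(-155 - 1*(-124))*(-189) = -3*(-155 + 124)*(-189) = -3*(-31)*(-189) = -1*17577 = -17577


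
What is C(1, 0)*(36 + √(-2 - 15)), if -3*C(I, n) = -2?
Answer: 24 + 2*I*√17/3 ≈ 24.0 + 2.7487*I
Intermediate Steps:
C(I, n) = ⅔ (C(I, n) = -⅓*(-2) = ⅔)
C(1, 0)*(36 + √(-2 - 15)) = 2*(36 + √(-2 - 15))/3 = 2*(36 + √(-17))/3 = 2*(36 + I*√17)/3 = 24 + 2*I*√17/3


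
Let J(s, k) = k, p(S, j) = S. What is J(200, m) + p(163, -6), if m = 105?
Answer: 268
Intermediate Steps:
J(200, m) + p(163, -6) = 105 + 163 = 268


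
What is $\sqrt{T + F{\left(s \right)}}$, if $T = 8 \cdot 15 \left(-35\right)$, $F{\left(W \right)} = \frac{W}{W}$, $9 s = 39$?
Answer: $i \sqrt{4199} \approx 64.8 i$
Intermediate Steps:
$s = \frac{13}{3}$ ($s = \frac{1}{9} \cdot 39 = \frac{13}{3} \approx 4.3333$)
$F{\left(W \right)} = 1$
$T = -4200$ ($T = 120 \left(-35\right) = -4200$)
$\sqrt{T + F{\left(s \right)}} = \sqrt{-4200 + 1} = \sqrt{-4199} = i \sqrt{4199}$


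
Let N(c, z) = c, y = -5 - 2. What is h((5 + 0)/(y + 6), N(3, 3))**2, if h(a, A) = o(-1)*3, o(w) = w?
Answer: 9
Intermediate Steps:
y = -7
h(a, A) = -3 (h(a, A) = -1*3 = -3)
h((5 + 0)/(y + 6), N(3, 3))**2 = (-3)**2 = 9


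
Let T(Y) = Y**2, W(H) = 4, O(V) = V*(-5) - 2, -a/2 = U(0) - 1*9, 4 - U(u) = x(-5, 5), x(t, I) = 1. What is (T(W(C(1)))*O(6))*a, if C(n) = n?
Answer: -6144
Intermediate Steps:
U(u) = 3 (U(u) = 4 - 1*1 = 4 - 1 = 3)
a = 12 (a = -2*(3 - 1*9) = -2*(3 - 9) = -2*(-6) = 12)
O(V) = -2 - 5*V (O(V) = -5*V - 2 = -2 - 5*V)
(T(W(C(1)))*O(6))*a = (4**2*(-2 - 5*6))*12 = (16*(-2 - 30))*12 = (16*(-32))*12 = -512*12 = -6144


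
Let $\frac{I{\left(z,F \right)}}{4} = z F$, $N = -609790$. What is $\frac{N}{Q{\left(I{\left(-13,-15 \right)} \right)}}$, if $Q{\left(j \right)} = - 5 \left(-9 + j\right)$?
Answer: $\frac{121958}{771} \approx 158.18$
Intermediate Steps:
$I{\left(z,F \right)} = 4 F z$ ($I{\left(z,F \right)} = 4 z F = 4 F z$)
$Q{\left(j \right)} = 45 - 5 j$
$\frac{N}{Q{\left(I{\left(-13,-15 \right)} \right)}} = - \frac{609790}{45 - 5 \cdot 4 \left(-15\right) \left(-13\right)} = - \frac{609790}{45 - 3900} = - \frac{609790}{-3855} = \left(-609790\right) \left(- \frac{1}{3855}\right) = \frac{121958}{771}$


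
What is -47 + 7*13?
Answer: 44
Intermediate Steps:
-47 + 7*13 = -47 + 91 = 44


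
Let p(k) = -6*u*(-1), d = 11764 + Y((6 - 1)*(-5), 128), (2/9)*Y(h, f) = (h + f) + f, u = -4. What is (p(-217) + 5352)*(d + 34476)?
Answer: 251905176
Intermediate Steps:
Y(h, f) = 9*f + 9*h/2 (Y(h, f) = 9*((h + f) + f)/2 = 9*((f + h) + f)/2 = 9*(h + 2*f)/2 = 9*f + 9*h/2)
d = 25607/2 (d = 11764 + (9*128 + 9*((6 - 1)*(-5))/2) = 11764 + (1152 + 9*(5*(-5))/2) = 11764 + (1152 + (9/2)*(-25)) = 11764 + (1152 - 225/2) = 11764 + 2079/2 = 25607/2 ≈ 12804.)
p(k) = -24 (p(k) = -6*(-4)*(-1) = 24*(-1) = -24)
(p(-217) + 5352)*(d + 34476) = (-24 + 5352)*(25607/2 + 34476) = 5328*(94559/2) = 251905176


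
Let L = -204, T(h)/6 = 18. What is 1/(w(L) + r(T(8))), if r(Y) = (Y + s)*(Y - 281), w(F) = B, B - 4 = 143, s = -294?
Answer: 1/32325 ≈ 3.0936e-5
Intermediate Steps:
T(h) = 108 (T(h) = 6*18 = 108)
B = 147 (B = 4 + 143 = 147)
w(F) = 147
r(Y) = (-294 + Y)*(-281 + Y) (r(Y) = (Y - 294)*(Y - 281) = (-294 + Y)*(-281 + Y))
1/(w(L) + r(T(8))) = 1/(147 + (82614 + 108² - 575*108)) = 1/(147 + (82614 + 11664 - 62100)) = 1/(147 + 32178) = 1/32325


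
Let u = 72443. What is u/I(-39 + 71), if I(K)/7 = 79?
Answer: 131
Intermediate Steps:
I(K) = 553 (I(K) = 7*79 = 553)
u/I(-39 + 71) = 72443/553 = 72443*(1/553) = 131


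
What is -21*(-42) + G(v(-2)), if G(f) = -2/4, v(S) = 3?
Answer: 1763/2 ≈ 881.50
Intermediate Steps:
G(f) = -1/2 (G(f) = -2*1/4 = -1/2)
-21*(-42) + G(v(-2)) = -21*(-42) - 1/2 = 882 - 1/2 = 1763/2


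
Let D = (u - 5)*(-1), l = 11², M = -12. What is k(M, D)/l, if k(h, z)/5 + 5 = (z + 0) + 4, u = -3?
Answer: 35/121 ≈ 0.28926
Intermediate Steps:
l = 121
D = 8 (D = (-3 - 5)*(-1) = -8*(-1) = 8)
k(h, z) = -5 + 5*z (k(h, z) = -25 + 5*((z + 0) + 4) = -25 + 5*(z + 4) = -25 + 5*(4 + z) = -25 + (20 + 5*z) = -5 + 5*z)
k(M, D)/l = (-5 + 5*8)/121 = (-5 + 40)*(1/121) = 35*(1/121) = 35/121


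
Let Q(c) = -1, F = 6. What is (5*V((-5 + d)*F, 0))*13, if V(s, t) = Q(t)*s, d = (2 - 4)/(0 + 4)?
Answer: 2145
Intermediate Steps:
d = -½ (d = -2/4 = -2*¼ = -½ ≈ -0.50000)
V(s, t) = -s
(5*V((-5 + d)*F, 0))*13 = (5*(-(-5 - ½)*6))*13 = (5*(-(-11)*6/2))*13 = (5*(-1*(-33)))*13 = (5*33)*13 = 165*13 = 2145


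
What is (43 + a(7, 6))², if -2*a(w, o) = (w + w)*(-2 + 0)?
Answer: 3249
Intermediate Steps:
a(w, o) = 2*w (a(w, o) = -(w + w)*(-2 + 0)/2 = -2*w*(-2)/2 = -(-2)*w = 2*w)
(43 + a(7, 6))² = (43 + 2*7)² = (43 + 14)² = 57² = 3249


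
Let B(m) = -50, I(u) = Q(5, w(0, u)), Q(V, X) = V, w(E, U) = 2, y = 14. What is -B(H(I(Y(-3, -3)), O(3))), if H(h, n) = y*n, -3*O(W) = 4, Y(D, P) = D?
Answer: 50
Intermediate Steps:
I(u) = 5
O(W) = -4/3 (O(W) = -⅓*4 = -4/3)
H(h, n) = 14*n
-B(H(I(Y(-3, -3)), O(3))) = -1*(-50) = 50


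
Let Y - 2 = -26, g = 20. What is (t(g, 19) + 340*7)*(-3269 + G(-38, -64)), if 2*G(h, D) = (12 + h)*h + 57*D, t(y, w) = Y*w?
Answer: -8848476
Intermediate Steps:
Y = -24 (Y = 2 - 26 = -24)
t(y, w) = -24*w
G(h, D) = 57*D/2 + h*(12 + h)/2 (G(h, D) = ((12 + h)*h + 57*D)/2 = (h*(12 + h) + 57*D)/2 = (57*D + h*(12 + h))/2 = 57*D/2 + h*(12 + h)/2)
(t(g, 19) + 340*7)*(-3269 + G(-38, -64)) = (-24*19 + 340*7)*(-3269 + ((1/2)*(-38)**2 + 6*(-38) + (57/2)*(-64))) = (-456 + 2380)*(-3269 + ((1/2)*1444 - 228 - 1824)) = 1924*(-3269 + (722 - 228 - 1824)) = 1924*(-3269 - 1330) = 1924*(-4599) = -8848476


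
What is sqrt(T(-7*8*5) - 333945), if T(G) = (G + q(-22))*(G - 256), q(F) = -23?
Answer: I*sqrt(171537) ≈ 414.17*I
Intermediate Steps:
T(G) = (-256 + G)*(-23 + G) (T(G) = (G - 23)*(G - 256) = (-23 + G)*(-256 + G) = (-256 + G)*(-23 + G))
sqrt(T(-7*8*5) - 333945) = sqrt((5888 + (-7*8*5)**2 - 279*(-7*8)*5) - 333945) = sqrt((5888 + (-56*5)**2 - (-15624)*5) - 333945) = sqrt((5888 + (-280)**2 - 279*(-280)) - 333945) = sqrt((5888 + 78400 + 78120) - 333945) = sqrt(162408 - 333945) = sqrt(-171537) = I*sqrt(171537)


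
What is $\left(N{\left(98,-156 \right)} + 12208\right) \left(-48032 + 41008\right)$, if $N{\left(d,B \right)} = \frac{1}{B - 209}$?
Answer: $- \frac{31298375056}{365} \approx -8.5749 \cdot 10^{7}$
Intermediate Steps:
$N{\left(d,B \right)} = \frac{1}{-209 + B}$
$\left(N{\left(98,-156 \right)} + 12208\right) \left(-48032 + 41008\right) = \left(\frac{1}{-209 - 156} + 12208\right) \left(-48032 + 41008\right) = \left(\frac{1}{-365} + 12208\right) \left(-7024\right) = \left(- \frac{1}{365} + 12208\right) \left(-7024\right) = \frac{4455919}{365} \left(-7024\right) = - \frac{31298375056}{365}$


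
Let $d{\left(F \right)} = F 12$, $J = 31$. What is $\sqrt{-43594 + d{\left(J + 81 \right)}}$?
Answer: $65 i \sqrt{10} \approx 205.55 i$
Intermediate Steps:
$d{\left(F \right)} = 12 F$
$\sqrt{-43594 + d{\left(J + 81 \right)}} = \sqrt{-43594 + 12 \left(31 + 81\right)} = \sqrt{-43594 + 12 \cdot 112} = \sqrt{-43594 + 1344} = \sqrt{-42250} = 65 i \sqrt{10}$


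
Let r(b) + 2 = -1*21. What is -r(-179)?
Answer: 23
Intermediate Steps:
r(b) = -23 (r(b) = -2 - 1*21 = -2 - 21 = -23)
-r(-179) = -1*(-23) = 23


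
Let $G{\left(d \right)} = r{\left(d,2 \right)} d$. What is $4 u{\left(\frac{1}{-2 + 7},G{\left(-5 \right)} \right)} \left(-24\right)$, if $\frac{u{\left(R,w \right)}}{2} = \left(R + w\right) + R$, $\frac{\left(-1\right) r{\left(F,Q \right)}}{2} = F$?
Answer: $\frac{47616}{5} \approx 9523.2$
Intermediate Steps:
$r{\left(F,Q \right)} = - 2 F$
$G{\left(d \right)} = - 2 d^{2}$ ($G{\left(d \right)} = - 2 d d = - 2 d^{2}$)
$u{\left(R,w \right)} = 2 w + 4 R$ ($u{\left(R,w \right)} = 2 \left(\left(R + w\right) + R\right) = 2 \left(w + 2 R\right) = 2 w + 4 R$)
$4 u{\left(\frac{1}{-2 + 7},G{\left(-5 \right)} \right)} \left(-24\right) = 4 \left(2 \left(- 2 \left(-5\right)^{2}\right) + \frac{4}{-2 + 7}\right) \left(-24\right) = 4 \left(2 \left(\left(-2\right) 25\right) + \frac{4}{5}\right) \left(-24\right) = 4 \left(2 \left(-50\right) + 4 \cdot \frac{1}{5}\right) \left(-24\right) = 4 \left(-100 + \frac{4}{5}\right) \left(-24\right) = 4 \left(- \frac{496}{5}\right) \left(-24\right) = \left(- \frac{1984}{5}\right) \left(-24\right) = \frac{47616}{5}$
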